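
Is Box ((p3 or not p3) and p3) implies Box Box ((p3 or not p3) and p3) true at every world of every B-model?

Tableau for the negation not (Box ((p3 or not p3) and p3) implies Box Box ((p3 or not p3) and p3)):
1. not (Box ((p3 or not p3) and p3) implies Box Box ((p3 or not p3) and p3)), w0
2. Box ((p3 or not p3) and p3), w0
3. not Box Box ((p3 or not p3) and p3), w0
4. (p3 or not p3) and p3, w0
5. p3 or not p3, w0
6. p3, w0
7. not Box ((p3 or not p3) and p3), w1
8. (p3 or not p3) and p3, w1
9. p3 or not p3, w1
10. p3, w1
11. not ((p3 or not p3) and p3), w2
12. not p3, w2
Accessibility: w0Rw0, w0Rw1, w1Rw0, w1Rw1, w1Rw2, w2Rw1, w2Rw2
The negation has an open branch (countermodel exists).

Not valid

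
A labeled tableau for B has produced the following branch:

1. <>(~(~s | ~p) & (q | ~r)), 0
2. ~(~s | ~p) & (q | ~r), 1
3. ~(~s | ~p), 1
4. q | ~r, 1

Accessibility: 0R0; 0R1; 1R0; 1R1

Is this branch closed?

No world carries both an atom and its negation.

No, open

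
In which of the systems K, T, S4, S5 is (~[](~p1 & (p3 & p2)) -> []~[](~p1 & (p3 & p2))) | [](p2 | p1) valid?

S5-tableau for the negation ~((~[](~p1 & (p3 & p2)) -> []~[](~p1 & (p3 & p2))) | [](p2 | p1)):
1. ~((~[](~p1 & (p3 & p2)) -> []~[](~p1 & (p3 & p2))) | [](p2 | p1)), w0
2. ~(~[](~p1 & (p3 & p2)) -> []~[](~p1 & (p3 & p2))), w0
3. ~[](p2 | p1), w0
4. ~[](~p1 & (p3 & p2)), w0
5. ~[]~[](~p1 & (p3 & p2)), w0
6. ~(p2 | p1), w1
7. ~p2, w1
8. ~p1, w1
9. ~(~p1 & (p3 & p2)), w2
10. ~(p3 & p2), w2
11. ~p2, w2
12. [](~p1 & (p3 & p2)), w3
13. ~p1 & (p3 & p2), w0
14. ~p1, w0
15. p3 & p2, w0
16. p3, w0
17. p2, w0
18. ~p1 & (p3 & p2), w1
19. p3 & p2, w1
20. p3, w1
21. p2, w1
Accessibility: w0Rw0, w0Rw1, w0Rw2, w0Rw3, w1Rw0, w1Rw1, w1Rw2, w1Rw3, w2Rw0, w2Rw1, w2Rw2, w2Rw3, w3Rw0, w3Rw1, w3Rw2, w3Rw3
Branch closes: p2 and ~p2 both at w1.
Every branch closes (one shown): valid in S5.
S4-tableau for the negation ~((~[](~p1 & (p3 & p2)) -> []~[](~p1 & (p3 & p2))) | [](p2 | p1)):
1. ~((~[](~p1 & (p3 & p2)) -> []~[](~p1 & (p3 & p2))) | [](p2 | p1)), w0
2. ~(~[](~p1 & (p3 & p2)) -> []~[](~p1 & (p3 & p2))), w0
3. ~[](p2 | p1), w0
4. ~[](~p1 & (p3 & p2)), w0
5. ~[]~[](~p1 & (p3 & p2)), w0
6. ~(p2 | p1), w1
7. ~p2, w1
8. ~p1, w1
9. ~(~p1 & (p3 & p2)), w2
10. ~(p3 & p2), w2
11. ~p2, w2
12. [](~p1 & (p3 & p2)), w3
13. ~p1 & (p3 & p2), w3
14. ~p1, w3
15. p3 & p2, w3
16. p3, w3
17. p2, w3
Accessibility: w0Rw0, w0Rw1, w0Rw2, w0Rw3, w1Rw1, w2Rw2, w3Rw3
Complete open branch: countermodel on an S4-frame, so not valid in S4, nor in K, T (the same frame is also a K-frame and a T-frame).

S5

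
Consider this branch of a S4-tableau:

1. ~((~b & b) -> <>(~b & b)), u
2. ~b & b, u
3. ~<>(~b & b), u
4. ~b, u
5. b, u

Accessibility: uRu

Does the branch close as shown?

Yes, closed

Both b and ~b appear at u.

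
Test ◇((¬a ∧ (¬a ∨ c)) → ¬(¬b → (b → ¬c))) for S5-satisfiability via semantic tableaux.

Satisfiable (open branch found)

1. ◇((¬a ∧ (¬a ∨ c)) → ¬(¬b → (b → ¬c))), u
2. (¬a ∧ (¬a ∨ c)) → ¬(¬b → (b → ¬c)), v
3. ¬(¬a ∧ (¬a ∨ c)), v
4. ¬(¬a ∨ c), v
5. a, v
6. ¬c, v
Accessibility: uRu, uRv, vRu, vRv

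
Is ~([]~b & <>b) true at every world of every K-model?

Valid in K

Tableau for the negation []~b & <>b:
1. []~b & <>b, 0
2. []~b, 0   [&-rule on 1]
3. <>b, 0   [&-rule on 1]
4. b, 1   [<>-rule on 3: fresh world 1, 0R1]
5. ~b, 1   [[]-rule on 2 via 0R1]
Accessibility: 0R1
Branch closes: b and ~b both at 1.
All branches of the negation close; one closing branch shown above.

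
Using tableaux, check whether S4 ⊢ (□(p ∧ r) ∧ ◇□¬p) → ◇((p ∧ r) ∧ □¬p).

Tableau for the negation ¬((□(p ∧ r) ∧ ◇□¬p) → ◇((p ∧ r) ∧ □¬p)):
1. ¬((□(p ∧ r) ∧ ◇□¬p) → ◇((p ∧ r) ∧ □¬p)), w0
2. □(p ∧ r) ∧ ◇□¬p, w0   [¬→-rule on 1]
3. ¬◇((p ∧ r) ∧ □¬p), w0   [¬→-rule on 1]
4. □(p ∧ r), w0   [∧-rule on 2]
5. ◇□¬p, w0   [∧-rule on 2]
6. ¬((p ∧ r) ∧ □¬p), w0   [¬◇-rule on 3 via w0Rw0]
7. p ∧ r, w0   [□-rule on 4 via w0Rw0]
8. p, w0   [∧-rule on 7]
9. r, w0   [∧-rule on 7]
10. ¬□¬p, w0   [¬∧-rule on 6 (branches; this branch)]
11. □¬p, w1   [◇-rule on 5: fresh world w1, w0Rw1]
12. ¬((p ∧ r) ∧ □¬p), w1   [¬◇-rule on 3 via w0Rw1]
13. p ∧ r, w1   [□-rule on 4 via w0Rw1]
14. p, w1   [∧-rule on 13]
15. r, w1   [∧-rule on 13]
16. ¬p, w1   [□-rule on 11 via w1Rw1]
Accessibility: w0Rw0, w0Rw1, w1Rw1
Branch closes: p and ¬p both at w1.
All branches of the negation close; one closing branch shown above.

Valid in S4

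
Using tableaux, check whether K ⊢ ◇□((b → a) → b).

Not valid

Tableau for the negation ¬◇□((b → a) → b):
1. ¬◇□((b → a) → b), w0
The negation has an open branch (countermodel exists).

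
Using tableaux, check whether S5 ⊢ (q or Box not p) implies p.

Invalid (countermodel exists)

Tableau for the negation not ((q or Box not p) implies p):
1. not ((q or Box not p) implies p), u
2. q or Box not p, u
3. not p, u
4. Box not p, u
Accessibility: uRu
The negation has an open branch (countermodel exists).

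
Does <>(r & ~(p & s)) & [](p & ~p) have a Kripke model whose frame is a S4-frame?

No, unsatisfiable

1. <>(r & ~(p & s)) & [](p & ~p), 0
2. <>(r & ~(p & s)), 0
3. [](p & ~p), 0
4. p & ~p, 0
5. p, 0
6. ~p, 0
Accessibility: 0R0
Branch closes: p and ~p both at 0.
Every branch closes; the branch above is one of them.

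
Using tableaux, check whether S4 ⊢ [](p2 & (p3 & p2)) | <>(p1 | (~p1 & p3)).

No, not valid

Tableau for the negation ~([](p2 & (p3 & p2)) | <>(p1 | (~p1 & p3))):
1. ~([](p2 & (p3 & p2)) | <>(p1 | (~p1 & p3))), 0
2. ~[](p2 & (p3 & p2)), 0   [~|-rule on 1]
3. ~<>(p1 | (~p1 & p3)), 0   [~|-rule on 1]
4. ~(p1 | (~p1 & p3)), 0   [~<>-rule on 3 via 0R0]
5. ~p1, 0   [~|-rule on 4]
6. ~(~p1 & p3), 0   [~|-rule on 4]
7. ~p3, 0   [~&-rule on 6 (branches; this branch)]
8. ~(p2 & (p3 & p2)), 1   [~[]-rule on 2: fresh world 1, 0R1]
9. ~(p1 | (~p1 & p3)), 1   [~<>-rule on 3 via 0R1]
10. ~p1, 1   [~|-rule on 9]
11. ~(~p1 & p3), 1   [~|-rule on 9]
12. ~(p3 & p2), 1   [~&-rule on 8 (branches; this branch)]
13. ~p3, 1   [~&-rule on 11 (branches; this branch)]
14. ~p2, 1   [~&-rule on 12 (branches; this branch)]
Accessibility: 0R0, 0R1, 1R1
The negation has an open branch (countermodel exists).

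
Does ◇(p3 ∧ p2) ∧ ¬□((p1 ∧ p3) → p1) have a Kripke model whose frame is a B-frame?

1. ◇(p3 ∧ p2) ∧ ¬□((p1 ∧ p3) → p1), 0
2. ◇(p3 ∧ p2), 0
3. ¬□((p1 ∧ p3) → p1), 0
4. p3 ∧ p2, 1
5. p3, 1
6. p2, 1
7. ¬((p1 ∧ p3) → p1), 2
8. p1 ∧ p3, 2
9. ¬p1, 2
10. p1, 2
11. p3, 2
Accessibility: 0R0, 0R1, 0R2, 1R0, 1R1, 2R0, 2R2
Branch closes: p1 and ¬p1 both at 2.
Every branch closes; the branch above is one of them.

Unsatisfiable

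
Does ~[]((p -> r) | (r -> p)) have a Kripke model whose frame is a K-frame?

No, unsatisfiable

1. ~[]((p -> r) | (r -> p)), u
2. ~((p -> r) | (r -> p)), v
3. ~(p -> r), v
4. ~(r -> p), v
5. p, v
6. ~r, v
7. r, v
8. ~p, v
Accessibility: uRv
Branch closes: r and ~r both at v.
Every branch closes; the branch above is one of them.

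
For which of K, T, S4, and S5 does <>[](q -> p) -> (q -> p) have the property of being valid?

S5-tableau for the negation ~(<>[](q -> p) -> (q -> p)):
1. ~(<>[](q -> p) -> (q -> p)), w0
2. <>[](q -> p), w0
3. ~(q -> p), w0
4. q, w0
5. ~p, w0
6. [](q -> p), w1
7. q -> p, w0
8. q -> p, w1
9. p, w0
Accessibility: w0Rw0, w0Rw1, w1Rw0, w1Rw1
Branch closes: p and ~p both at w0.
Every branch closes (one shown): valid in S5.
S4-tableau for the negation ~(<>[](q -> p) -> (q -> p)):
1. ~(<>[](q -> p) -> (q -> p)), w0
2. <>[](q -> p), w0
3. ~(q -> p), w0
4. q, w0
5. ~p, w0
6. [](q -> p), w1
7. q -> p, w1
8. p, w1
Accessibility: w0Rw0, w0Rw1, w1Rw1
Complete open branch: countermodel on an S4-frame, so not valid in S4, nor in K, T (the same frame is also a K-frame and a T-frame).

S5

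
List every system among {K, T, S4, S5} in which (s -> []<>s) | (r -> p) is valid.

S5-tableau for the negation ~((s -> []<>s) | (r -> p)):
1. ~((s -> []<>s) | (r -> p)), u
2. ~(s -> []<>s), u
3. ~(r -> p), u
4. s, u
5. ~[]<>s, u
6. r, u
7. ~p, u
8. ~<>s, v
9. ~s, u
Accessibility: uRu, uRv, vRu, vRv
Branch closes: s and ~s both at u.
Every branch closes (one shown): valid in S5.
S4-tableau for the negation ~((s -> []<>s) | (r -> p)):
1. ~((s -> []<>s) | (r -> p)), u
2. ~(s -> []<>s), u
3. ~(r -> p), u
4. s, u
5. ~[]<>s, u
6. r, u
7. ~p, u
8. ~<>s, v
9. ~s, v
Accessibility: uRu, uRv, vRv
Complete open branch: countermodel on an S4-frame, so not valid in S4, nor in K, T (the same frame is also a K-frame and a T-frame).

S5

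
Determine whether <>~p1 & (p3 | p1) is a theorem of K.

No, not valid

Tableau for the negation ~(<>~p1 & (p3 | p1)):
1. ~(<>~p1 & (p3 | p1)), w0
2. ~(p3 | p1), w0
3. ~p3, w0
4. ~p1, w0
The negation has an open branch (countermodel exists).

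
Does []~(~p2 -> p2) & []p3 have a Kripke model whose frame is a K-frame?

Satisfiable (open branch found)

1. []~(~p2 -> p2) & []p3, u
2. []~(~p2 -> p2), u
3. []p3, u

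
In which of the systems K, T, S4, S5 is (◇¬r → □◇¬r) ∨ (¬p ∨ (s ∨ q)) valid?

S5

S4-tableau for the negation ¬((◇¬r → □◇¬r) ∨ (¬p ∨ (s ∨ q))):
1. ¬((◇¬r → □◇¬r) ∨ (¬p ∨ (s ∨ q))), w0
2. ¬(◇¬r → □◇¬r), w0
3. ¬(¬p ∨ (s ∨ q)), w0
4. ◇¬r, w0
5. ¬□◇¬r, w0
6. p, w0
7. ¬(s ∨ q), w0
8. ¬s, w0
9. ¬q, w0
10. ¬r, w1
11. ¬◇¬r, w2
12. r, w2
Accessibility: w0Rw0, w0Rw1, w0Rw2, w1Rw1, w2Rw2
Complete open branch: countermodel on an S4-frame, so not valid in S4, nor in K, T (the same frame is also a K-frame and a T-frame).
S5-tableau for the negation ¬((◇¬r → □◇¬r) ∨ (¬p ∨ (s ∨ q))):
1. ¬((◇¬r → □◇¬r) ∨ (¬p ∨ (s ∨ q))), w0
2. ¬(◇¬r → □◇¬r), w0
3. ¬(¬p ∨ (s ∨ q)), w0
4. ◇¬r, w0
5. ¬□◇¬r, w0
6. p, w0
7. ¬(s ∨ q), w0
8. ¬s, w0
9. ¬q, w0
10. ¬r, w1
11. ¬◇¬r, w2
12. r, w0
13. r, w1
Accessibility: w0Rw0, w0Rw1, w0Rw2, w1Rw0, w1Rw1, w1Rw2, w2Rw0, w2Rw1, w2Rw2
Branch closes: r and ¬r both at w1.
Every branch closes (one shown): valid in S5.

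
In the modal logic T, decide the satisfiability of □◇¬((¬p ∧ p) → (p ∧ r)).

1. □◇¬((¬p ∧ p) → (p ∧ r)), w0
2. ◇¬((¬p ∧ p) → (p ∧ r)), w0   [□-rule on 1 via w0Rw0]
3. ¬((¬p ∧ p) → (p ∧ r)), w1   [◇-rule on 2: fresh world w1, w0Rw1]
4. ¬p ∧ p, w1   [¬→-rule on 3]
5. ¬(p ∧ r), w1   [¬→-rule on 3]
6. ¬p, w1   [∧-rule on 4]
7. p, w1   [∧-rule on 4]
Accessibility: w0Rw0, w0Rw1, w1Rw1
Branch closes: p and ¬p both at w1.
All branches of the tableau close; one closing branch shown above.

No, unsatisfiable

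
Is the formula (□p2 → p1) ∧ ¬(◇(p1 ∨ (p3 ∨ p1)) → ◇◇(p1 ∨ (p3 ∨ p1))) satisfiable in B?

1. (□p2 → p1) ∧ ¬(◇(p1 ∨ (p3 ∨ p1)) → ◇◇(p1 ∨ (p3 ∨ p1))), u
2. □p2 → p1, u
3. ¬(◇(p1 ∨ (p3 ∨ p1)) → ◇◇(p1 ∨ (p3 ∨ p1))), u
4. ◇(p1 ∨ (p3 ∨ p1)), u
5. ¬◇◇(p1 ∨ (p3 ∨ p1)), u
6. ¬◇(p1 ∨ (p3 ∨ p1)), u
7. ¬(p1 ∨ (p3 ∨ p1)), u
8. ¬p1, u
9. ¬(p3 ∨ p1), u
10. ¬p3, u
11. ¬□p2, u
12. p1 ∨ (p3 ∨ p1), v
13. ¬◇(p1 ∨ (p3 ∨ p1)), v
14. ¬(p1 ∨ (p3 ∨ p1)), v
15. ¬p1, v
16. ¬(p3 ∨ p1), v
17. ¬p3, v
18. p3 ∨ p1, v
19. p1, v
Accessibility: uRu, uRv, vRu, vRv
Branch closes: p1 and ¬p1 both at v.
Every branch closes; the branch above is one of them.

Unsatisfiable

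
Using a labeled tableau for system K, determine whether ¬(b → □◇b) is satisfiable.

1. ¬(b → □◇b), u
2. b, u
3. ¬□◇b, u
4. ¬◇b, v
Accessibility: uRv

Satisfiable (open branch found)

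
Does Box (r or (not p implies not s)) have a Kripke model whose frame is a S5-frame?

1. Box (r or (not p implies not s)), 0
2. r or (not p implies not s), 0
3. not p implies not s, 0
4. not s, 0
Accessibility: 0R0

Satisfiable (open branch found)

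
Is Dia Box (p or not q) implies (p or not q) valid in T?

No, not valid

Tableau for the negation not (Dia Box (p or not q) implies (p or not q)):
1. not (Dia Box (p or not q) implies (p or not q)), u
2. Dia Box (p or not q), u
3. not (p or not q), u
4. not p, u
5. q, u
6. Box (p or not q), v
7. p or not q, v
8. not q, v
Accessibility: uRu, uRv, vRv
The negation has an open branch (countermodel exists).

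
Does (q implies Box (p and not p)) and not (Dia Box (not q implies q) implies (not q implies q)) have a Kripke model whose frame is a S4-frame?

Satisfiable (open branch found)

1. (q implies Box (p and not p)) and not (Dia Box (not q implies q) implies (not q implies q)), w0
2. q implies Box (p and not p), w0
3. not (Dia Box (not q implies q) implies (not q implies q)), w0
4. Dia Box (not q implies q), w0
5. not (not q implies q), w0
6. not q, w0
7. Box (not q implies q), w1
8. not q implies q, w1
9. q, w1
Accessibility: w0Rw0, w0Rw1, w1Rw1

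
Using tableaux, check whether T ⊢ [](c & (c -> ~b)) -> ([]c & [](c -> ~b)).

Valid

Tableau for the negation ~([](c & (c -> ~b)) -> ([]c & [](c -> ~b))):
1. ~([](c & (c -> ~b)) -> ([]c & [](c -> ~b))), w0
2. [](c & (c -> ~b)), w0   [~->-rule on 1]
3. ~([]c & [](c -> ~b)), w0   [~->-rule on 1]
4. c & (c -> ~b), w0   [[]-rule on 2 via w0Rw0]
5. c, w0   [&-rule on 4]
6. c -> ~b, w0   [&-rule on 4]
7. ~[](c -> ~b), w0   [~&-rule on 3 (branches; this branch)]
8. ~b, w0   [->-rule on 6 (branches; this branch)]
9. ~(c -> ~b), w1   [~[]-rule on 7: fresh world w1, w0Rw1]
10. c, w1   [~->-rule on 9]
11. b, w1   [~->-rule on 9]
12. c & (c -> ~b), w1   [[]-rule on 2 via w0Rw1]
13. c -> ~b, w1   [&-rule on 12]
14. ~b, w1   [->-rule on 13 (branches; this branch)]
Accessibility: w0Rw0, w0Rw1, w1Rw1
Branch closes: b and ~b both at w1.
Every branch of the negation's tableau closes; the branch above is one of them.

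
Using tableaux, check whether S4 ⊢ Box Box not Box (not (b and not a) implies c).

Tableau for the negation not Box Box not Box (not (b and not a) implies c):
1. not Box Box not Box (not (b and not a) implies c), u
2. not Box not Box (not (b and not a) implies c), v
3. Box (not (b and not a) implies c), w
4. not (b and not a) implies c, w
5. c, w
Accessibility: uRu, uRv, uRw, vRv, vRw, wRw
The negation has an open branch (countermodel exists).

Invalid (countermodel exists)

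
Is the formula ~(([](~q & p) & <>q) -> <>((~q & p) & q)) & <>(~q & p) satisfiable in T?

Unsatisfiable (every branch closes)

1. ~(([](~q & p) & <>q) -> <>((~q & p) & q)) & <>(~q & p), u
2. ~(([](~q & p) & <>q) -> <>((~q & p) & q)), u   [&-rule on 1]
3. <>(~q & p), u   [&-rule on 1]
4. [](~q & p) & <>q, u   [~->-rule on 2]
5. ~<>((~q & p) & q), u   [~->-rule on 2]
6. [](~q & p), u   [&-rule on 4]
7. <>q, u   [&-rule on 4]
8. ~((~q & p) & q), u   [~<>-rule on 5 via uRu]
9. ~q & p, u   [[]-rule on 6 via uRu]
10. ~q, u   [&-rule on 9]
11. p, u   [&-rule on 9]
12. ~q & p, v   [<>-rule on 3: fresh world v, uRv]
13. ~q, v   [&-rule on 12]
14. p, v   [&-rule on 12]
15. ~((~q & p) & q), v   [~<>-rule on 5 via uRv]
16. q, w   [<>-rule on 7: fresh world w, uRw]
17. ~((~q & p) & q), w   [~<>-rule on 5 via uRw]
18. ~q & p, w   [[]-rule on 6 via uRw]
19. ~q, w   [&-rule on 18]
20. p, w   [&-rule on 18]
Accessibility: uRu, uRv, uRw, vRv, wRw
Branch closes: q and ~q both at w.
All branches of the tableau close; one closing branch shown above.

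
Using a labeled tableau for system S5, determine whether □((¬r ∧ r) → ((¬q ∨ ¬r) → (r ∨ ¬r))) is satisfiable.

Satisfiable (open branch found)

1. □((¬r ∧ r) → ((¬q ∨ ¬r) → (r ∨ ¬r))), w0
2. (¬r ∧ r) → ((¬q ∨ ¬r) → (r ∨ ¬r)), w0
3. (¬q ∨ ¬r) → (r ∨ ¬r), w0
4. r ∨ ¬r, w0
5. ¬r, w0
Accessibility: w0Rw0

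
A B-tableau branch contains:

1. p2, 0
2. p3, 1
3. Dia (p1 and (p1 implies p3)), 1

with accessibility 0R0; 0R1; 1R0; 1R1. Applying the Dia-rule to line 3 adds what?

a fresh world 2 with 1R2, and p1 and (p1 implies p3) at 2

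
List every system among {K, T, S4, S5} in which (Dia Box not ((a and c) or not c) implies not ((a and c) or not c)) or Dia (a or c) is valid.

T, S4, S5

T-tableau for the negation not ((Dia Box not ((a and c) or not c) implies not ((a and c) or not c)) or Dia (a or c)):
1. not ((Dia Box not ((a and c) or not c) implies not ((a and c) or not c)) or Dia (a or c)), u
2. not (Dia Box not ((a and c) or not c) implies not ((a and c) or not c)), u   [neg-or-rule on 1]
3. not Dia (a or c), u   [neg-or-rule on 1]
4. Dia Box not ((a and c) or not c), u   [neg-implies-rule on 2]
5. (a and c) or not c, u   [neg-implies-rule on 2]
6. not (a or c), u   [neg-Dia-rule on 3 via uRu]
7. not a, u   [neg-or-rule on 6]
8. not c, u   [neg-or-rule on 6]
9. Box not ((a and c) or not c), v   [Dia-rule on 4: fresh world v, uRv]
10. not (a or c), v   [neg-Dia-rule on 3 via uRv]
11. not a, v   [neg-or-rule on 10]
12. not c, v   [neg-or-rule on 10]
13. not ((a and c) or not c), v   [Box-rule on 9 via vRv]
14. not (a and c), v   [neg-or-rule on 13]
15. c, v   [neg-or-rule on 13]
Accessibility: uRu, uRv, vRv
Branch closes: c and not c both at v.
Every branch closes (one shown): valid in T, hence also in S4, S5 (every theorem of T is a theorem of S4 and S5).
K-tableau for the negation not ((Dia Box not ((a and c) or not c) implies not ((a and c) or not c)) or Dia (a or c)):
1. not ((Dia Box not ((a and c) or not c) implies not ((a and c) or not c)) or Dia (a or c)), u
2. not (Dia Box not ((a and c) or not c) implies not ((a and c) or not c)), u   [neg-or-rule on 1]
3. not Dia (a or c), u   [neg-or-rule on 1]
4. Dia Box not ((a and c) or not c), u   [neg-implies-rule on 2]
5. (a and c) or not c, u   [neg-implies-rule on 2]
6. not c, u   [or-rule on 5 (branches; this branch)]
7. Box not ((a and c) or not c), v   [Dia-rule on 4: fresh world v, uRv]
8. not (a or c), v   [neg-Dia-rule on 3 via uRv]
9. not a, v   [neg-or-rule on 8]
10. not c, v   [neg-or-rule on 8]
Accessibility: uRv
Complete open branch: countermodel on a K-frame, so not valid in K.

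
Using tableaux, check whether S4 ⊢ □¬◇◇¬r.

Tableau for the negation ¬□¬◇◇¬r:
1. ¬□¬◇◇¬r, w0
2. ◇◇¬r, w1
3. ◇¬r, w2
4. ¬r, w3
Accessibility: w0Rw0, w0Rw1, w0Rw2, w0Rw3, w1Rw1, w1Rw2, w1Rw3, w2Rw2, w2Rw3, w3Rw3
The negation has an open branch (countermodel exists).

Not valid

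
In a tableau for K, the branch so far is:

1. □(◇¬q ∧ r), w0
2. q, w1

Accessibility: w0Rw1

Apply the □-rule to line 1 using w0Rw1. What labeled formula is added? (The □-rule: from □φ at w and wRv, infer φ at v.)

◇¬q ∧ r, w1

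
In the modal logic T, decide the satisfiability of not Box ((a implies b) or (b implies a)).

No, unsatisfiable

1. not Box ((a implies b) or (b implies a)), u
2. not ((a implies b) or (b implies a)), v
3. not (a implies b), v
4. not (b implies a), v
5. a, v
6. not b, v
7. b, v
8. not a, v
Accessibility: uRu, uRv, vRv
Branch closes: b and not b both at v.
All branches of the tableau close; one closing branch shown above.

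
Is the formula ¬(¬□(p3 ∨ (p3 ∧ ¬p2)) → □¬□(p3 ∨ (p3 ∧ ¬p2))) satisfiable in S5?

1. ¬(¬□(p3 ∨ (p3 ∧ ¬p2)) → □¬□(p3 ∨ (p3 ∧ ¬p2))), 0
2. ¬□(p3 ∨ (p3 ∧ ¬p2)), 0   [¬→-rule on 1]
3. ¬□¬□(p3 ∨ (p3 ∧ ¬p2)), 0   [¬→-rule on 1]
4. ¬(p3 ∨ (p3 ∧ ¬p2)), 1   [¬□-rule on 2: fresh world 1, 0R1]
5. ¬p3, 1   [¬∨-rule on 4]
6. ¬(p3 ∧ ¬p2), 1   [¬∨-rule on 4]
7. p2, 1   [¬∧-rule on 6 (branches; this branch)]
8. □(p3 ∨ (p3 ∧ ¬p2)), 2   [¬□-rule on 3: fresh world 2, 0R2]
9. p3 ∨ (p3 ∧ ¬p2), 0   [□-rule on 8 via 2R0]
10. p3 ∨ (p3 ∧ ¬p2), 1   [□-rule on 8 via 2R1]
11. p3 ∨ (p3 ∧ ¬p2), 2   [□-rule on 8 via 2R2]
12. p3 ∧ ¬p2, 0   [∨-rule on 9 (branches; this branch)]
13. p3, 0   [∧-rule on 12]
14. ¬p2, 0   [∧-rule on 12]
15. p3 ∧ ¬p2, 1   [∨-rule on 10 (branches; this branch)]
16. p3, 1   [∧-rule on 15]
17. ¬p2, 1   [∧-rule on 15]
Accessibility: 0R0, 0R1, 0R2, 1R0, 1R1, 1R2, 2R0, 2R1, 2R2
Branch closes: p3 and ¬p3 both at 1.
Every branch closes; the branch above is one of them.

Unsatisfiable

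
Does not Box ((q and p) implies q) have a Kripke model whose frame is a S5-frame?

Unsatisfiable (every branch closes)

1. not Box ((q and p) implies q), 0
2. not ((q and p) implies q), 1
3. q and p, 1
4. not q, 1
5. q, 1
6. p, 1
Accessibility: 0R0, 0R1, 1R0, 1R1
Branch closes: q and not q both at 1.
All branches of the tableau close; one closing branch shown above.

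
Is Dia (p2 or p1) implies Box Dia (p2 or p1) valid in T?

Invalid (countermodel exists)

Tableau for the negation not (Dia (p2 or p1) implies Box Dia (p2 or p1)):
1. not (Dia (p2 or p1) implies Box Dia (p2 or p1)), w0
2. Dia (p2 or p1), w0
3. not Box Dia (p2 or p1), w0
4. p2 or p1, w1
5. p1, w1
6. not Dia (p2 or p1), w2
7. not (p2 or p1), w2
8. not p2, w2
9. not p1, w2
Accessibility: w0Rw0, w0Rw1, w0Rw2, w1Rw1, w2Rw2
The negation has an open branch (countermodel exists).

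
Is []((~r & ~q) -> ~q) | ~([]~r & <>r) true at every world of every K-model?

Tableau for the negation ~([]((~r & ~q) -> ~q) | ~([]~r & <>r)):
1. ~([]((~r & ~q) -> ~q) | ~([]~r & <>r)), 0
2. ~[]((~r & ~q) -> ~q), 0
3. []~r & <>r, 0
4. []~r, 0
5. <>r, 0
6. ~((~r & ~q) -> ~q), 1
7. ~r & ~q, 1
8. q, 1
9. ~r, 1
10. ~q, 1
Accessibility: 0R1
Branch closes: q and ~q both at 1.
All branches of the negation close; one closing branch shown above.

Yes, valid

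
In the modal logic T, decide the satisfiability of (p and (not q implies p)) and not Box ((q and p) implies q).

Unsatisfiable

1. (p and (not q implies p)) and not Box ((q and p) implies q), u
2. p and (not q implies p), u
3. not Box ((q and p) implies q), u
4. p, u
5. not q implies p, u
6. not ((q and p) implies q), v
7. q and p, v
8. not q, v
9. q, v
10. p, v
Accessibility: uRu, uRv, vRv
Branch closes: q and not q both at v.
Every branch closes; the branch above is one of them.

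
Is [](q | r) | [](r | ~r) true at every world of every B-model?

Tableau for the negation ~([](q | r) | [](r | ~r)):
1. ~([](q | r) | [](r | ~r)), w0
2. ~[](q | r), w0   [~|-rule on 1]
3. ~[](r | ~r), w0   [~|-rule on 1]
4. ~(q | r), w1   [~[]-rule on 2: fresh world w1, w0Rw1]
5. ~q, w1   [~|-rule on 4]
6. ~r, w1   [~|-rule on 4]
7. ~(r | ~r), w2   [~[]-rule on 3: fresh world w2, w0Rw2]
8. ~r, w2   [~|-rule on 7]
9. r, w2   [~|-rule on 7]
Accessibility: w0Rw0, w0Rw1, w0Rw2, w1Rw0, w1Rw1, w2Rw0, w2Rw2
Branch closes: r and ~r both at w2.
Every branch of the negation's tableau closes; the branch above is one of them.

Valid in B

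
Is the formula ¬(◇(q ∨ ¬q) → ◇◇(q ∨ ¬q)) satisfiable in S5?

No, unsatisfiable

1. ¬(◇(q ∨ ¬q) → ◇◇(q ∨ ¬q)), w0
2. ◇(q ∨ ¬q), w0
3. ¬◇◇(q ∨ ¬q), w0
4. ¬◇(q ∨ ¬q), w0
5. ¬(q ∨ ¬q), w0
6. ¬q, w0
7. q, w0
Accessibility: w0Rw0
Branch closes: q and ¬q both at w0.
(One branch shown.) All branches close.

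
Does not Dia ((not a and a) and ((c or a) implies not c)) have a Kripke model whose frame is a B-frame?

1. not Dia ((not a and a) and ((c or a) implies not c)), w0
2. not ((not a and a) and ((c or a) implies not c)), w0
3. not ((c or a) implies not c), w0
4. c or a, w0
5. c, w0
6. a, w0
Accessibility: w0Rw0

Satisfiable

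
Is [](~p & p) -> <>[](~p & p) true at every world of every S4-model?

Tableau for the negation ~([](~p & p) -> <>[](~p & p)):
1. ~([](~p & p) -> <>[](~p & p)), 0
2. [](~p & p), 0   [~->-rule on 1]
3. ~<>[](~p & p), 0   [~->-rule on 1]
4. ~p & p, 0   [[]-rule on 2 via 0R0]
5. ~p, 0   [&-rule on 4]
6. p, 0   [&-rule on 4]
Accessibility: 0R0
Branch closes: p and ~p both at 0.
All branches of the negation close; one closing branch shown above.

Yes, valid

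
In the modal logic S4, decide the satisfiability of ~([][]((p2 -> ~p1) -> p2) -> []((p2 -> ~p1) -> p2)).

1. ~([][]((p2 -> ~p1) -> p2) -> []((p2 -> ~p1) -> p2)), u
2. [][]((p2 -> ~p1) -> p2), u
3. ~[]((p2 -> ~p1) -> p2), u
4. []((p2 -> ~p1) -> p2), u
5. (p2 -> ~p1) -> p2, u
6. ~(p2 -> ~p1), u
7. p2, u
8. p1, u
9. ~((p2 -> ~p1) -> p2), v
10. p2 -> ~p1, v
11. ~p2, v
12. []((p2 -> ~p1) -> p2), v
13. (p2 -> ~p1) -> p2, v
14. ~p1, v
15. ~(p2 -> ~p1), v
16. p2, v
17. p1, v
Accessibility: uRu, uRv, vRv
Branch closes: p2 and ~p2 both at v.
Every branch closes; the branch above is one of them.

No, unsatisfiable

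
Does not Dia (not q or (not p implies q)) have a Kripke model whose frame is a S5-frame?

Unsatisfiable

1. not Dia (not q or (not p implies q)), w0
2. not (not q or (not p implies q)), w0
3. q, w0
4. not (not p implies q), w0
5. not p, w0
6. not q, w0
Accessibility: w0Rw0
Branch closes: q and not q both at w0.
Every branch closes; the branch above is one of them.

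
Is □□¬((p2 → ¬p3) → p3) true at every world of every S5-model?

Invalid (countermodel exists)

Tableau for the negation ¬□□¬((p2 → ¬p3) → p3):
1. ¬□□¬((p2 → ¬p3) → p3), w0
2. ¬□¬((p2 → ¬p3) → p3), w1
3. (p2 → ¬p3) → p3, w2
4. p3, w2
Accessibility: w0Rw0, w0Rw1, w0Rw2, w1Rw0, w1Rw1, w1Rw2, w2Rw0, w2Rw1, w2Rw2
The negation has an open branch (countermodel exists).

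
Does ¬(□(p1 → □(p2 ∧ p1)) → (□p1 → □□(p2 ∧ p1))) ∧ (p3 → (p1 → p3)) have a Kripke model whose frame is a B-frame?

No, unsatisfiable

1. ¬(□(p1 → □(p2 ∧ p1)) → (□p1 → □□(p2 ∧ p1))) ∧ (p3 → (p1 → p3)), w0
2. ¬(□(p1 → □(p2 ∧ p1)) → (□p1 → □□(p2 ∧ p1))), w0
3. p3 → (p1 → p3), w0
4. □(p1 → □(p2 ∧ p1)), w0
5. ¬(□p1 → □□(p2 ∧ p1)), w0
6. □p1, w0
7. ¬□□(p2 ∧ p1), w0
8. p1 → □(p2 ∧ p1), w0
9. p1, w0
10. p1 → p3, w0
11. □(p2 ∧ p1), w0
12. p2 ∧ p1, w0
13. p2, w0
14. p3, w0
15. ¬□(p2 ∧ p1), w1
16. p1 → □(p2 ∧ p1), w1
17. p1, w1
18. p2 ∧ p1, w1
19. p2, w1
20. □(p2 ∧ p1), w1
21. ¬(p2 ∧ p1), w2
22. p2 ∧ p1, w2
23. p2, w2
24. p1, w2
25. ¬p1, w2
Accessibility: w0Rw0, w0Rw1, w1Rw0, w1Rw1, w1Rw2, w2Rw1, w2Rw2
Branch closes: p1 and ¬p1 both at w2.
All branches of the tableau close; one closing branch shown above.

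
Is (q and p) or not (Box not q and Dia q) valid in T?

Tableau for the negation not ((q and p) or not (Box not q and Dia q)):
1. not ((q and p) or not (Box not q and Dia q)), 0
2. not (q and p), 0
3. Box not q and Dia q, 0
4. Box not q, 0
5. Dia q, 0
6. not q, 0
7. not p, 0
8. q, 1
9. not q, 1
Accessibility: 0R0, 0R1, 1R1
Branch closes: q and not q both at 1.
Every branch of the negation's tableau closes; the branch above is one of them.

Yes, valid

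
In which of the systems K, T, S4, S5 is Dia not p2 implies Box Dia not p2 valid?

S5-tableau for the negation not (Dia not p2 implies Box Dia not p2):
1. not (Dia not p2 implies Box Dia not p2), w0
2. Dia not p2, w0
3. not Box Dia not p2, w0
4. not p2, w1
5. not Dia not p2, w2
6. p2, w0
7. p2, w1
Accessibility: w0Rw0, w0Rw1, w0Rw2, w1Rw0, w1Rw1, w1Rw2, w2Rw0, w2Rw1, w2Rw2
Branch closes: p2 and not p2 both at w1.
Every branch closes (one shown): valid in S5.
S4-tableau for the negation not (Dia not p2 implies Box Dia not p2):
1. not (Dia not p2 implies Box Dia not p2), w0
2. Dia not p2, w0
3. not Box Dia not p2, w0
4. not p2, w1
5. not Dia not p2, w2
6. p2, w2
Accessibility: w0Rw0, w0Rw1, w0Rw2, w1Rw1, w2Rw2
Complete open branch: countermodel on an S4-frame, so not valid in S4, nor in K, T (the same frame is also a K-frame and a T-frame).

S5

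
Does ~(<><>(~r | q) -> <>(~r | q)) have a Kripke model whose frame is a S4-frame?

No, unsatisfiable

1. ~(<><>(~r | q) -> <>(~r | q)), u
2. <><>(~r | q), u   [~->-rule on 1]
3. ~<>(~r | q), u   [~->-rule on 1]
4. ~(~r | q), u   [~<>-rule on 3 via uRu]
5. r, u   [~|-rule on 4]
6. ~q, u   [~|-rule on 4]
7. <>(~r | q), v   [<>-rule on 2: fresh world v, uRv]
8. ~(~r | q), v   [~<>-rule on 3 via uRv]
9. r, v   [~|-rule on 8]
10. ~q, v   [~|-rule on 8]
11. ~r | q, w   [<>-rule on 7: fresh world w, vRw]
12. ~(~r | q), w   [~<>-rule on 3 via uRw]
13. r, w   [~|-rule on 12]
14. ~q, w   [~|-rule on 12]
15. q, w   [|-rule on 11 (branches; this branch)]
Accessibility: uRu, uRv, uRw, vRv, vRw, wRw
Branch closes: q and ~q both at w.
All branches of the tableau close; one closing branch shown above.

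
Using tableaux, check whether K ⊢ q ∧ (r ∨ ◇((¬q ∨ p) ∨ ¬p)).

No, not valid

Tableau for the negation ¬(q ∧ (r ∨ ◇((¬q ∨ p) ∨ ¬p))):
1. ¬(q ∧ (r ∨ ◇((¬q ∨ p) ∨ ¬p))), 0
2. ¬(r ∨ ◇((¬q ∨ p) ∨ ¬p)), 0   [¬∧-rule on 1 (branches; this branch)]
3. ¬r, 0   [¬∨-rule on 2]
4. ¬◇((¬q ∨ p) ∨ ¬p), 0   [¬∨-rule on 2]
The negation has an open branch (countermodel exists).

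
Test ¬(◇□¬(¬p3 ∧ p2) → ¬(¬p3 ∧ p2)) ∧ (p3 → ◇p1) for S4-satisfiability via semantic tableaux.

Satisfiable

1. ¬(◇□¬(¬p3 ∧ p2) → ¬(¬p3 ∧ p2)) ∧ (p3 → ◇p1), w0
2. ¬(◇□¬(¬p3 ∧ p2) → ¬(¬p3 ∧ p2)), w0   [∧-rule on 1]
3. p3 → ◇p1, w0   [∧-rule on 1]
4. ◇□¬(¬p3 ∧ p2), w0   [¬→-rule on 2]
5. ¬p3 ∧ p2, w0   [¬→-rule on 2]
6. ¬p3, w0   [∧-rule on 5]
7. p2, w0   [∧-rule on 5]
8. ◇p1, w0   [→-rule on 3 (branches; this branch)]
9. □¬(¬p3 ∧ p2), w1   [◇-rule on 4: fresh world w1, w0Rw1]
10. ¬(¬p3 ∧ p2), w1   [□-rule on 9 via w1Rw1]
11. ¬p2, w1   [¬∧-rule on 10 (branches; this branch)]
12. p1, w2   [◇-rule on 8: fresh world w2, w0Rw2]
Accessibility: w0Rw0, w0Rw1, w0Rw2, w1Rw1, w2Rw2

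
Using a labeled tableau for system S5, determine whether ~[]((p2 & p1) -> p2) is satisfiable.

No, unsatisfiable

1. ~[]((p2 & p1) -> p2), u
2. ~((p2 & p1) -> p2), v
3. p2 & p1, v
4. ~p2, v
5. p2, v
6. p1, v
Accessibility: uRu, uRv, vRu, vRv
Branch closes: p2 and ~p2 both at v.
All branches of the tableau close; one closing branch shown above.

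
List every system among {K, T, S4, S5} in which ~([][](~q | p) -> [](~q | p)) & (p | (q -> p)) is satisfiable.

T-tableau for the formula:
1. ~([][](~q | p) -> [](~q | p)) & (p | (q -> p)), w0
2. ~([][](~q | p) -> [](~q | p)), w0
3. p | (q -> p), w0
4. [][](~q | p), w0
5. ~[](~q | p), w0
6. [](~q | p), w0
7. ~q | p, w0
8. q -> p, w0
9. p, w0
10. ~(~q | p), w1
11. q, w1
12. ~p, w1
13. [](~q | p), w1
14. ~q | p, w1
15. p, w1
Accessibility: w0Rw0, w0Rw1, w1Rw1
Branch closes: p and ~p both at w1.
Every branch closes (one shown): unsatisfiable in T, hence also in S4, S5 (every S4/S5-frame is a T-frame).
K-tableau for the formula:
1. ~([][](~q | p) -> [](~q | p)) & (p | (q -> p)), w0
2. ~([][](~q | p) -> [](~q | p)), w0
3. p | (q -> p), w0
4. [][](~q | p), w0
5. ~[](~q | p), w0
6. q -> p, w0
7. p, w0
8. ~(~q | p), w1
9. q, w1
10. ~p, w1
11. [](~q | p), w1
Accessibility: w0Rw1
Complete open branch: satisfiable in K.

K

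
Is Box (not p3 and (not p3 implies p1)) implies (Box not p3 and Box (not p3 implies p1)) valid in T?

Tableau for the negation not (Box (not p3 and (not p3 implies p1)) implies (Box not p3 and Box (not p3 implies p1))):
1. not (Box (not p3 and (not p3 implies p1)) implies (Box not p3 and Box (not p3 implies p1))), u
2. Box (not p3 and (not p3 implies p1)), u   [neg-implies-rule on 1]
3. not (Box not p3 and Box (not p3 implies p1)), u   [neg-implies-rule on 1]
4. not p3 and (not p3 implies p1), u   [Box-rule on 2 via uRu]
5. not p3, u   [and-rule on 4]
6. not p3 implies p1, u   [and-rule on 4]
7. not Box (not p3 implies p1), u   [neg-and-rule on 3 (branches; this branch)]
8. p1, u   [implies-rule on 6 (branches; this branch)]
9. not (not p3 implies p1), v   [neg-Box-rule on 7: fresh world v, uRv]
10. not p3, v   [neg-implies-rule on 9]
11. not p1, v   [neg-implies-rule on 9]
12. not p3 and (not p3 implies p1), v   [Box-rule on 2 via uRv]
13. not p3 implies p1, v   [and-rule on 12]
14. p1, v   [implies-rule on 13 (branches; this branch)]
Accessibility: uRu, uRv, vRv
Branch closes: p1 and not p1 both at v.
All branches of the negation close; one closing branch shown above.

Valid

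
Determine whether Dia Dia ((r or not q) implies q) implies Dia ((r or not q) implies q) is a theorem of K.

Tableau for the negation not (Dia Dia ((r or not q) implies q) implies Dia ((r or not q) implies q)):
1. not (Dia Dia ((r or not q) implies q) implies Dia ((r or not q) implies q)), u
2. Dia Dia ((r or not q) implies q), u   [neg-implies-rule on 1]
3. not Dia ((r or not q) implies q), u   [neg-implies-rule on 1]
4. Dia ((r or not q) implies q), v   [Dia-rule on 2: fresh world v, uRv]
5. not ((r or not q) implies q), v   [neg-Dia-rule on 3 via uRv]
6. r or not q, v   [neg-implies-rule on 5]
7. not q, v   [neg-implies-rule on 5]
8. (r or not q) implies q, w   [Dia-rule on 4: fresh world w, vRw]
9. q, w   [implies-rule on 8 (branches; this branch)]
Accessibility: uRv, vRw
The negation has an open branch (countermodel exists).

Invalid (countermodel exists)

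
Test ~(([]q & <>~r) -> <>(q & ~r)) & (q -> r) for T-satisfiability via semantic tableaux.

1. ~(([]q & <>~r) -> <>(q & ~r)) & (q -> r), w0
2. ~(([]q & <>~r) -> <>(q & ~r)), w0   [&-rule on 1]
3. q -> r, w0   [&-rule on 1]
4. []q & <>~r, w0   [~->-rule on 2]
5. ~<>(q & ~r), w0   [~->-rule on 2]
6. []q, w0   [&-rule on 4]
7. <>~r, w0   [&-rule on 4]
8. ~(q & ~r), w0   [~<>-rule on 5 via w0Rw0]
9. q, w0   [[]-rule on 6 via w0Rw0]
10. r, w0   [->-rule on 3 (branches; this branch)]
11. ~r, w1   [<>-rule on 7: fresh world w1, w0Rw1]
12. ~(q & ~r), w1   [~<>-rule on 5 via w0Rw1]
13. q, w1   [[]-rule on 6 via w0Rw1]
14. r, w1   [~&-rule on 12 (branches; this branch)]
Accessibility: w0Rw0, w0Rw1, w1Rw1
Branch closes: r and ~r both at w1.
Every branch closes; the branch above is one of them.

No, unsatisfiable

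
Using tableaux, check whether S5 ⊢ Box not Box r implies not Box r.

Valid

Tableau for the negation not (Box not Box r implies not Box r):
1. not (Box not Box r implies not Box r), 0
2. Box not Box r, 0
3. Box r, 0
4. not Box r, 0
5. r, 0
6. not r, 1
7. not Box r, 1
8. r, 1
Accessibility: 0R0, 0R1, 1R0, 1R1
Branch closes: r and not r both at 1.
Every branch of the negation's tableau closes; the branch above is one of them.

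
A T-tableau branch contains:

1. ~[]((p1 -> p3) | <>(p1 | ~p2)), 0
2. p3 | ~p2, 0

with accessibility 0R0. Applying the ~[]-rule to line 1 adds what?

a fresh world 1 with 0R1, and ~((p1 -> p3) | <>(p1 | ~p2)) at 1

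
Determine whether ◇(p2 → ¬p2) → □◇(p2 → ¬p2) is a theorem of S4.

No, not valid

Tableau for the negation ¬(◇(p2 → ¬p2) → □◇(p2 → ¬p2)):
1. ¬(◇(p2 → ¬p2) → □◇(p2 → ¬p2)), 0
2. ◇(p2 → ¬p2), 0   [¬→-rule on 1]
3. ¬□◇(p2 → ¬p2), 0   [¬→-rule on 1]
4. p2 → ¬p2, 1   [◇-rule on 2: fresh world 1, 0R1]
5. ¬p2, 1   [→-rule on 4 (branches; this branch)]
6. ¬◇(p2 → ¬p2), 2   [¬□-rule on 3: fresh world 2, 0R2]
7. ¬(p2 → ¬p2), 2   [¬◇-rule on 6 via 2R2]
8. p2, 2   [¬→-rule on 7]
Accessibility: 0R0, 0R1, 0R2, 1R1, 2R2
The negation has an open branch (countermodel exists).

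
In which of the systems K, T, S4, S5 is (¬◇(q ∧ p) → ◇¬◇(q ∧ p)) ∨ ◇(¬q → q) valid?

T-tableau for the negation ¬((¬◇(q ∧ p) → ◇¬◇(q ∧ p)) ∨ ◇(¬q → q)):
1. ¬((¬◇(q ∧ p) → ◇¬◇(q ∧ p)) ∨ ◇(¬q → q)), 0
2. ¬(¬◇(q ∧ p) → ◇¬◇(q ∧ p)), 0
3. ¬◇(¬q → q), 0
4. ¬◇(q ∧ p), 0
5. ¬◇¬◇(q ∧ p), 0
6. ¬(¬q → q), 0
7. ¬q, 0
8. ¬(q ∧ p), 0
9. ◇(q ∧ p), 0
10. ¬p, 0
11. q ∧ p, 1
12. q, 1
13. p, 1
14. ¬(¬q → q), 1
15. ¬q, 1
Accessibility: 0R0, 0R1, 1R1
Branch closes: q and ¬q both at 1.
Every branch closes (one shown): valid in T, hence also in S4, S5 (every theorem of T is a theorem of S4 and S5).
K-tableau for the negation ¬((¬◇(q ∧ p) → ◇¬◇(q ∧ p)) ∨ ◇(¬q → q)):
1. ¬((¬◇(q ∧ p) → ◇¬◇(q ∧ p)) ∨ ◇(¬q → q)), 0
2. ¬(¬◇(q ∧ p) → ◇¬◇(q ∧ p)), 0
3. ¬◇(¬q → q), 0
4. ¬◇(q ∧ p), 0
5. ¬◇¬◇(q ∧ p), 0
Complete open branch: countermodel on a K-frame, so not valid in K.

T, S4, S5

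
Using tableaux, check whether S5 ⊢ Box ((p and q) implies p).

Tableau for the negation not Box ((p and q) implies p):
1. not Box ((p and q) implies p), u
2. not ((p and q) implies p), v
3. p and q, v
4. not p, v
5. p, v
6. q, v
Accessibility: uRu, uRv, vRu, vRv
Branch closes: p and not p both at v.
All branches of the negation close; one closing branch shown above.

Valid in S5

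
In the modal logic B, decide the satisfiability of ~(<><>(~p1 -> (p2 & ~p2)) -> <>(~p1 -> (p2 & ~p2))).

1. ~(<><>(~p1 -> (p2 & ~p2)) -> <>(~p1 -> (p2 & ~p2))), w0
2. <><>(~p1 -> (p2 & ~p2)), w0
3. ~<>(~p1 -> (p2 & ~p2)), w0
4. ~(~p1 -> (p2 & ~p2)), w0
5. ~p1, w0
6. ~(p2 & ~p2), w0
7. p2, w0
8. <>(~p1 -> (p2 & ~p2)), w1
9. ~(~p1 -> (p2 & ~p2)), w1
10. ~p1, w1
11. ~(p2 & ~p2), w1
12. p2, w1
13. ~p1 -> (p2 & ~p2), w2
14. p1, w2
Accessibility: w0Rw0, w0Rw1, w1Rw0, w1Rw1, w1Rw2, w2Rw1, w2Rw2

Yes, satisfiable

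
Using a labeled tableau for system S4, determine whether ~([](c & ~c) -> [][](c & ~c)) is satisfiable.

1. ~([](c & ~c) -> [][](c & ~c)), w0
2. [](c & ~c), w0
3. ~[][](c & ~c), w0
4. c & ~c, w0
5. c, w0
6. ~c, w0
Accessibility: w0Rw0
Branch closes: c and ~c both at w0.
Every branch closes; the branch above is one of them.

Unsatisfiable (every branch closes)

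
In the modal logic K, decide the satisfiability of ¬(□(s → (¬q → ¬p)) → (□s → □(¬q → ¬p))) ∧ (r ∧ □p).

1. ¬(□(s → (¬q → ¬p)) → (□s → □(¬q → ¬p))) ∧ (r ∧ □p), 0
2. ¬(□(s → (¬q → ¬p)) → (□s → □(¬q → ¬p))), 0
3. r ∧ □p, 0
4. □(s → (¬q → ¬p)), 0
5. ¬(□s → □(¬q → ¬p)), 0
6. r, 0
7. □p, 0
8. □s, 0
9. ¬□(¬q → ¬p), 0
10. ¬(¬q → ¬p), 1
11. ¬q, 1
12. p, 1
13. s → (¬q → ¬p), 1
14. s, 1
15. ¬q → ¬p, 1
16. ¬p, 1
Accessibility: 0R1
Branch closes: p and ¬p both at 1.
Every branch closes; the branch above is one of them.

Unsatisfiable (every branch closes)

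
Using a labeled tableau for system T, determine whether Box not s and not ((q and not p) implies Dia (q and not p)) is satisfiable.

Unsatisfiable (every branch closes)

1. Box not s and not ((q and not p) implies Dia (q and not p)), w0
2. Box not s, w0
3. not ((q and not p) implies Dia (q and not p)), w0
4. q and not p, w0
5. not Dia (q and not p), w0
6. q, w0
7. not p, w0
8. not s, w0
9. not (q and not p), w0
10. p, w0
Accessibility: w0Rw0
Branch closes: p and not p both at w0.
Every branch closes; the branch above is one of them.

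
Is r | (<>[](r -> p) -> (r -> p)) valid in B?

Tableau for the negation ~(r | (<>[](r -> p) -> (r -> p))):
1. ~(r | (<>[](r -> p) -> (r -> p))), w0
2. ~r, w0
3. ~(<>[](r -> p) -> (r -> p)), w0
4. <>[](r -> p), w0
5. ~(r -> p), w0
6. r, w0
7. ~p, w0
Accessibility: w0Rw0
Branch closes: r and ~r both at w0.
Every branch of the negation's tableau closes; the branch above is one of them.

Valid in B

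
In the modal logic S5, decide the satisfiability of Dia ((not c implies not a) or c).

Satisfiable (open branch found)

1. Dia ((not c implies not a) or c), u
2. (not c implies not a) or c, v
3. c, v
Accessibility: uRu, uRv, vRu, vRv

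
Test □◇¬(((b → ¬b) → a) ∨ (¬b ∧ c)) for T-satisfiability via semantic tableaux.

1. □◇¬(((b → ¬b) → a) ∨ (¬b ∧ c)), u
2. ◇¬(((b → ¬b) → a) ∨ (¬b ∧ c)), u
3. ¬(((b → ¬b) → a) ∨ (¬b ∧ c)), v
4. ¬((b → ¬b) → a), v
5. ¬(¬b ∧ c), v
6. b → ¬b, v
7. ¬a, v
8. ◇¬(((b → ¬b) → a) ∨ (¬b ∧ c)), v
9. ¬c, v
10. ¬b, v
11. ¬(((b → ¬b) → a) ∨ (¬b ∧ c)), w
12. ¬((b → ¬b) → a), w
13. ¬(¬b ∧ c), w
14. b → ¬b, w
15. ¬a, w
16. ¬c, w
17. ¬b, w
Accessibility: uRu, uRv, vRv, vRw, wRw

Satisfiable (open branch found)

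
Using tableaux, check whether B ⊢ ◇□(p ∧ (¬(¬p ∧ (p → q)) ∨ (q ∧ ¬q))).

Tableau for the negation ¬◇□(p ∧ (¬(¬p ∧ (p → q)) ∨ (q ∧ ¬q))):
1. ¬◇□(p ∧ (¬(¬p ∧ (p → q)) ∨ (q ∧ ¬q))), w0
2. ¬□(p ∧ (¬(¬p ∧ (p → q)) ∨ (q ∧ ¬q))), w0   [¬◇-rule on 1 via w0Rw0]
3. ¬(p ∧ (¬(¬p ∧ (p → q)) ∨ (q ∧ ¬q))), w1   [¬□-rule on 2: fresh world w1, w0Rw1]
4. ¬□(p ∧ (¬(¬p ∧ (p → q)) ∨ (q ∧ ¬q))), w1   [¬◇-rule on 1 via w0Rw1]
5. ¬(¬(¬p ∧ (p → q)) ∨ (q ∧ ¬q)), w1   [¬∧-rule on 3 (branches; this branch)]
6. ¬p ∧ (p → q), w1   [¬∨-rule on 5]
7. ¬(q ∧ ¬q), w1   [¬∨-rule on 5]
8. ¬p, w1   [∧-rule on 6]
9. p → q, w1   [∧-rule on 6]
10. q, w1   [¬∧-rule on 7 (branches; this branch)]
11. ¬(p ∧ (¬(¬p ∧ (p → q)) ∨ (q ∧ ¬q))), w2   [¬□-rule on 4: fresh world w2, w1Rw2]
12. ¬(¬(¬p ∧ (p → q)) ∨ (q ∧ ¬q)), w2   [¬∧-rule on 11 (branches; this branch)]
13. ¬p ∧ (p → q), w2   [¬∨-rule on 12]
14. ¬(q ∧ ¬q), w2   [¬∨-rule on 12]
15. ¬p, w2   [∧-rule on 13]
16. p → q, w2   [∧-rule on 13]
17. q, w2   [¬∧-rule on 14 (branches; this branch)]
Accessibility: w0Rw0, w0Rw1, w1Rw0, w1Rw1, w1Rw2, w2Rw1, w2Rw2
The negation has an open branch (countermodel exists).

No, not valid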